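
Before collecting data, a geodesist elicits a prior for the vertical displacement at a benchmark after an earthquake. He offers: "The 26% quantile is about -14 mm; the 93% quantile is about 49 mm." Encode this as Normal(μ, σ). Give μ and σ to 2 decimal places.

μ = 5.13, σ = 29.73

For Normal(μ,σ), the p-quantile is μ + z_p·σ. Here z_{0.26} = -0.6433, z_{0.93} = 1.476.
So -14 = μ − 0.6433σ and 49 = μ + 1.476σ.
Subtracting: σ = (49 − -14)/(1.476 − (-0.6433)) = 29.73.
Then μ = -14 − (-0.6433)·29.73 = 5.13.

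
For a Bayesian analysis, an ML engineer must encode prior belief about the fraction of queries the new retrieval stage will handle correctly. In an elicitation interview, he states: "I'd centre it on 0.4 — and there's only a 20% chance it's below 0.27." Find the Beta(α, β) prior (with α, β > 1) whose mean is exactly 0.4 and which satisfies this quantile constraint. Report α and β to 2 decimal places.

With mean 0.4 fixed, write α = 0.4s, β = 0.6s where s = α+β.
Need P(θ < 0.27) = 0.2 under Beta(0.4s, 0.6s). Normal approximation: (q−m)/√(m(1−m)/s) ≈ z_{0.2} = -0.842, so s ≈ 0.4·0.6·(-0.842)²/(0.27−0.4)² = 10.1.
At s = 10.1: P(θ<0.27) ≈ 0.204. Adjusting to match 0.2 gives s ≈ 10.38.
So α = 0.4·10.38 ≈ 4.15, β = 0.6·10.38 ≈ 6.23.

α ≈ 4.15, β ≈ 6.23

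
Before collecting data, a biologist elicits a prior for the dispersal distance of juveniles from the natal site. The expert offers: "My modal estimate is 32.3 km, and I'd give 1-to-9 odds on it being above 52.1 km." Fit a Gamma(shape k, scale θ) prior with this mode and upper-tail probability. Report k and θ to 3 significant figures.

k ≈ 9.23, θ ≈ 3.93

Gamma(k,θ) with k>1 has mode (k−1)θ, so θ = 32.3/(k−1).
Need P(X < 52.1) = 0.9 with θ tied to k this way. Start at k = 2, θ = 32.3: P(X<52.1) ≈ 0.479.
Too low — raise k to concentrate. Iterating converges to k ≈ 9.23.
Then θ = 32.3/(9.23−1) ≈ 3.93.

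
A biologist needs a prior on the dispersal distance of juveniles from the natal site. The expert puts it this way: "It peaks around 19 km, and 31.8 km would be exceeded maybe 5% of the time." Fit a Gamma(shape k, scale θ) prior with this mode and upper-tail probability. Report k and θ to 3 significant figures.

Gamma(k,θ) with k>1 has mode (k−1)θ, so θ = 19/(k−1).
Need P(X < 31.8) = 0.95 with θ tied to k this way. Start at k = 2, θ = 19: P(X<31.8) ≈ 0.499.
Too low — raise k to concentrate. Iterating converges to k ≈ 11.5.
Then θ = 19/(11.5−1) ≈ 1.8.

k ≈ 11.5, θ ≈ 1.8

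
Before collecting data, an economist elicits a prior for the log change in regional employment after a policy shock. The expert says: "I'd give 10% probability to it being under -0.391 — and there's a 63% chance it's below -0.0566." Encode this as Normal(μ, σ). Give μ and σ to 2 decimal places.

The p-quantile of Normal(μ,σ) is μ + z_p·σ, with z_{0.1} = -1.282 and z_{0.63} = 0.3319.
Eliminate σ: μ = (z₂·x₁ − z₁·x₂)/(z₂ − z₁) = (0.3319·-0.391 − (-1.282)·-0.0566)/1.613 = -0.13.
Then σ = (x₂ − x₁)/(z₂ − z₁) = (-0.0566 − -0.391)/1.613 = 0.21.

μ = -0.13, σ = 0.21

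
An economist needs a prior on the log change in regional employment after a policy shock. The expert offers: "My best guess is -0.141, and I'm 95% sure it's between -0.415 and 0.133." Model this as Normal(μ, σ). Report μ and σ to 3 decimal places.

A symmetric 95% interval runs μ ± z·σ with z = 1.96.
Half-width = 0.274, so σ = 0.274/1.96 = 0.140.
μ is the stated best guess, -0.141.

μ = -0.141, σ = 0.140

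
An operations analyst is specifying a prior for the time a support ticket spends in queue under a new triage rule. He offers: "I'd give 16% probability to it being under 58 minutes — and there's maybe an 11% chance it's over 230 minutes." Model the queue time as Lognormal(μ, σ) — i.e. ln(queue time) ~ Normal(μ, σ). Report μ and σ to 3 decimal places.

If T ~ Lognormal(μ,σ) then ln T ~ Normal(μ,σ), so the p-quantile of ln T is μ + z_p·σ.
ln(58) = 4.06 and ln(230) = 5.438; z_{0.16} = -0.9945, z_{0.89} = 1.227.
σ = (5.438 − 4.06)/(1.227 − (-0.9945)) = 0.620.
μ = 4.06 − (-0.9945)·0.620 = 4.677.

μ ≈ 4.677, σ ≈ 0.620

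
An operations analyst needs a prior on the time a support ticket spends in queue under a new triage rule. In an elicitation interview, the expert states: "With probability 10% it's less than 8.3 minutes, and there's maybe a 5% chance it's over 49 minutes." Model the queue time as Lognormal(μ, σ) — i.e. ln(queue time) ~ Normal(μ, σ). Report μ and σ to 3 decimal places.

μ ≈ 2.894, σ ≈ 0.607

If T ~ Lognormal(μ,σ) then ln T ~ Normal(μ,σ), so the p-quantile of ln T is μ + z_p·σ.
ln(8.3) = 2.116 and ln(49) = 3.892; z_{0.1} = -1.282, z_{0.95} = 1.645.
σ = (3.892 − 2.116)/(1.645 − (-1.282)) = 0.607.
μ = 2.116 − (-1.282)·0.607 = 2.894.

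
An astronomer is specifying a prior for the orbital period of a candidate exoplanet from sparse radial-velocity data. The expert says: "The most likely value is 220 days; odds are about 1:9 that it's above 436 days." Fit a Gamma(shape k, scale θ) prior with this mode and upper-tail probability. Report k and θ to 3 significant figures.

Gamma(k,θ) with k>1 has mode (k−1)θ, so θ = 220/(k−1).
Need P(X < 436) = 0.9 with θ tied to k this way. Start at k = 2, θ = 220: P(X<436) ≈ 0.589.
Too low — raise k to concentrate. Iterating converges to k ≈ 5.1.
Then θ = 220/(5.1−1) ≈ 53.7.

k ≈ 5.1, θ ≈ 53.7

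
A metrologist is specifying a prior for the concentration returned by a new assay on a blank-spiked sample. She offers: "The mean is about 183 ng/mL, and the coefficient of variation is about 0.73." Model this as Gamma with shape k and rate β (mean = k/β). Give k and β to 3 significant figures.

For Gamma(k, rate β): mean = k/β, variance = k/β², so CV = 1/√k.
CV = 0.73, hence k = 1/CV² = 1.88.
Then β = k/mean = 1.88/183 = 0.0103.

k ≈ 1.88, β ≈ 0.0103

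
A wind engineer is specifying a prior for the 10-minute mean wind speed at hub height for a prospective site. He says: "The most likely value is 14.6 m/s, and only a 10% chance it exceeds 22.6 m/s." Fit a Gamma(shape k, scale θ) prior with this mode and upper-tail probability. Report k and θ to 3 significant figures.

k ≈ 10.8, θ ≈ 1.49

Gamma(k,θ) with k>1 has mode (k−1)θ, so θ = 14.6/(k−1).
Need P(X < 22.6) = 0.9 with θ tied to k this way. Start at k = 2, θ = 14.6: P(X<22.6) ≈ 0.458.
Too low — raise k to concentrate. Iterating converges to k ≈ 10.8.
Then θ = 14.6/(10.8−1) ≈ 1.49.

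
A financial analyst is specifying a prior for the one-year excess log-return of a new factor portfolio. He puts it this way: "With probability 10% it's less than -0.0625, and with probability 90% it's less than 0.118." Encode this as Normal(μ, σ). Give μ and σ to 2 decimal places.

The p-quantile of Normal(μ,σ) is μ + z_p·σ, with z_{0.1} = -1.282 and z_{0.9} = 1.282.
Eliminate σ: μ = (z₂·x₁ − z₁·x₂)/(z₂ − z₁) = (1.282·-0.0625 − (-1.282)·0.118)/2.563 = 0.03.
Then σ = (x₂ − x₁)/(z₂ − z₁) = (0.118 − -0.0625)/2.563 = 0.07.

μ = 0.03, σ = 0.07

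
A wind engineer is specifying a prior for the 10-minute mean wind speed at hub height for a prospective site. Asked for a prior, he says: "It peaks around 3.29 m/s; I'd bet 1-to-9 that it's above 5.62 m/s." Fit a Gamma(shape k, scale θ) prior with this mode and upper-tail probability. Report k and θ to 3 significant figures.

Gamma(k,θ) with k>1 has mode (k−1)θ, so θ = 3.29/(k−1).
Need P(X < 5.62) = 0.9 with θ tied to k this way. Start at k = 2, θ = 3.29: P(X<5.62) ≈ 0.509.
Too low — raise k to concentrate. Iterating converges to k ≈ 7.61.
Then θ = 3.29/(7.61−1) ≈ 0.498.

k ≈ 7.61, θ ≈ 0.498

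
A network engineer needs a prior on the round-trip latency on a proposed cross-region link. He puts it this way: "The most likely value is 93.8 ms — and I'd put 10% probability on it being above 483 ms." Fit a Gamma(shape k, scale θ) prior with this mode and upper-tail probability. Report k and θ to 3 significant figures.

k ≈ 1.65, θ ≈ 144

Gamma(k,θ) with k>1 has mode (k−1)θ, so θ = 93.8/(k−1).
Need P(X < 483) = 0.9 with θ tied to k this way. Start at k = 2, θ = 93.8: P(X<483) ≈ 0.964.
Too high — lower k to spread out. Iterating converges to k ≈ 1.65.
Then θ = 93.8/(1.65−1) ≈ 144.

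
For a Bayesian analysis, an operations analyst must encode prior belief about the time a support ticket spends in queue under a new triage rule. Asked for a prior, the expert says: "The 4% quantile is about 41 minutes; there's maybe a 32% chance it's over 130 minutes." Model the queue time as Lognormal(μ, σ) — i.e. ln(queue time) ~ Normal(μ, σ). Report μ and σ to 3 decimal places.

μ ≈ 4.624, σ ≈ 0.520

If T ~ Lognormal(μ,σ) then ln T ~ Normal(μ,σ), so the p-quantile of ln T is μ + z_p·σ.
ln(41) = 3.714 and ln(130) = 4.868; z_{0.04} = -1.751, z_{0.68} = 0.4677.
σ = (4.868 − 3.714)/(0.4677 − (-1.751)) = 0.520.
μ = 3.714 − (-1.751)·0.520 = 4.624.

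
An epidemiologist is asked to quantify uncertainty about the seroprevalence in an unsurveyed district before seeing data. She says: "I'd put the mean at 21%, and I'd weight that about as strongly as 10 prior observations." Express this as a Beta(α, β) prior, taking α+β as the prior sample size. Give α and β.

Under the effective-sample-size interpretation, Beta(α, β) has prior mean α/(α+β) and prior sample size α+β.
So α+β = 10 and α/(α+β) = 0.21, giving α = 0.21·10 = 2.1 and β = 10 − 2.1 = 7.9.

α = 2.1, β = 7.9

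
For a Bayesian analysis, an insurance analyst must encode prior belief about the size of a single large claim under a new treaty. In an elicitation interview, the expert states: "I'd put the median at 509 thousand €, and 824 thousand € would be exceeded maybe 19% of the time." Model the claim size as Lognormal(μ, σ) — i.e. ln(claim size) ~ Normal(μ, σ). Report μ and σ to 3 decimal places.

μ ≈ 6.232, σ ≈ 0.549

If T ~ Lognormal(μ,σ) then ln T ~ Normal(μ,σ), so the p-quantile of ln T is μ + z_p·σ.
ln(509) = 6.232 and ln(824) = 6.714; z_{0.5} = 0, z_{0.81} = 0.8779.
σ = (6.714 − 6.232)/(0.8779 − (0)) = 0.549.
μ = 6.232 − (0)·0.549 = 6.232.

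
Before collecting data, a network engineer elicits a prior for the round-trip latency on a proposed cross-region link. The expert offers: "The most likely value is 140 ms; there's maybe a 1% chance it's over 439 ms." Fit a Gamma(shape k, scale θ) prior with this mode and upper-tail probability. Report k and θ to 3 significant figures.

k ≈ 4.41, θ ≈ 41.1

Gamma(k,θ) with k>1 has mode (k−1)θ, so θ = 140/(k−1).
Need P(X < 439) = 0.99 with θ tied to k this way. Start at k = 2, θ = 140: P(X<439) ≈ 0.820.
Too low — raise k to concentrate. Iterating converges to k ≈ 4.41.
Then θ = 140/(4.41−1) ≈ 41.1.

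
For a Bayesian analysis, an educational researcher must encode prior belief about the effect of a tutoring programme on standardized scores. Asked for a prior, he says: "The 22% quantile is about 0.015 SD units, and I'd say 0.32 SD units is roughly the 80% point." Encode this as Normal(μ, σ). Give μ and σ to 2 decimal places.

μ = 0.16, σ = 0.19

The p-quantile of Normal(μ,σ) is μ + z_p·σ, with z_{0.22} = -0.7722 and z_{0.8} = 0.8416.
Eliminate σ: μ = (z₂·x₁ − z₁·x₂)/(z₂ − z₁) = (0.8416·0.015 − (-0.7722)·0.32)/1.614 = 0.16.
Then σ = (x₂ − x₁)/(z₂ − z₁) = (0.32 − 0.015)/1.614 = 0.19.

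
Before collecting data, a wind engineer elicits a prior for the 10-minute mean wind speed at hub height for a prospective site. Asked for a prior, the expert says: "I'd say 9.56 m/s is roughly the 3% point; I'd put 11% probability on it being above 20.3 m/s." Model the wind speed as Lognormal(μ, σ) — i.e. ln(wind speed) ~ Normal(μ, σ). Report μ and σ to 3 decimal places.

If T ~ Lognormal(μ,σ) then ln T ~ Normal(μ,σ), so the p-quantile of ln T is μ + z_p·σ.
ln(9.56) = 2.258 and ln(20.3) = 3.011; z_{0.03} = -1.881, z_{0.89} = 1.227.
σ = (3.011 − 2.258)/(1.227 − (-1.881)) = 0.242.
μ = 2.258 − (-1.881)·0.242 = 2.713.

μ ≈ 2.713, σ ≈ 0.242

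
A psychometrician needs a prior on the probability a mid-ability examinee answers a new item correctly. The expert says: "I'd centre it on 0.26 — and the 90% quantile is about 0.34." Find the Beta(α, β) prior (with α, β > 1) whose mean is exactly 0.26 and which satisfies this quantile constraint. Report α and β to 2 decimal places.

α ≈ 13.34, β ≈ 37.98

With mean 0.26 fixed, write α = 0.26s, β = 0.74s where s = α+β.
Need P(θ < 0.34) = 0.9 under Beta(0.26s, 0.74s). Normal approximation: (q−m)/√(m(1−m)/s) ≈ z_{0.9} = 1.28, so s ≈ 0.26·0.74·(1.28)²/(0.34−0.26)² = 49.4.
At s = 49.4: P(θ<0.34) ≈ 0.896. Adjusting to match 0.9 gives s ≈ 51.32.
So α = 0.26·51.32 ≈ 13.34, β = 0.74·51.32 ≈ 37.98.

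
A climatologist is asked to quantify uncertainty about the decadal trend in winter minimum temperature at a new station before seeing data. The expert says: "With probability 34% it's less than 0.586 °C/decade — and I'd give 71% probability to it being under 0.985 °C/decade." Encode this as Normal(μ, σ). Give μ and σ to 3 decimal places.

The p-quantile of Normal(μ,σ) is μ + z_p·σ, with z_{0.34} = -0.4125 and z_{0.71} = 0.5534.
Eliminate σ: μ = (z₂·x₁ − z₁·x₂)/(z₂ − z₁) = (0.5534·0.586 − (-0.4125)·0.985)/0.9658 = 0.756.
Then σ = (x₂ − x₁)/(z₂ − z₁) = (0.985 − 0.586)/0.9658 = 0.413.

μ = 0.756, σ = 0.413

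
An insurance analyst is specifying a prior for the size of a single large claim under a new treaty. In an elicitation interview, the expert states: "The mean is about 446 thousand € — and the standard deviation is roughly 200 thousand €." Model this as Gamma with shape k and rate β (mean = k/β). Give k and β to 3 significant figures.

For Gamma(k, rate β): mean = k/β, variance = k/β², so CV = 1/√k.
CV = SD/mean = 200/446 = 0.4484, hence k = 1/CV² = 4.97.
Then β = k/mean = 4.97/446 = 0.0112.

k ≈ 4.97, β ≈ 0.0112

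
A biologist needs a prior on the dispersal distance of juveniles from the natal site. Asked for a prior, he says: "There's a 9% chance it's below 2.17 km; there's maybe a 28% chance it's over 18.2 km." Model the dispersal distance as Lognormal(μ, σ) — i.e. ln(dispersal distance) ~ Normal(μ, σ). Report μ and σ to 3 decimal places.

If T ~ Lognormal(μ,σ) then ln T ~ Normal(μ,σ), so the p-quantile of ln T is μ + z_p·σ.
ln(2.17) = 0.7747 and ln(18.2) = 2.901; z_{0.09} = -1.341, z_{0.72} = 0.5828.
σ = (2.901 − 0.7747)/(0.5828 − (-1.341)) = 1.106.
μ = 0.7747 − (-1.341)·1.106 = 2.257.

μ ≈ 2.257, σ ≈ 1.106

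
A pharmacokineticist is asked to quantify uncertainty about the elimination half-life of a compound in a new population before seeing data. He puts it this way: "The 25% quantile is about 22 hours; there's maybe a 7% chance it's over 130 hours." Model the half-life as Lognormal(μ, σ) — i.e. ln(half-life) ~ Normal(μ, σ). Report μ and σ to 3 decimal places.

If T ~ Lognormal(μ,σ) then ln T ~ Normal(μ,σ), so the p-quantile of ln T is μ + z_p·σ.
ln(22) = 3.091 and ln(130) = 4.868; z_{0.25} = -0.6745, z_{0.93} = 1.476.
σ = (4.868 − 3.091)/(1.476 − (-0.6745)) = 0.826.
μ = 3.091 − (-0.6745)·0.826 = 3.648.

μ ≈ 3.648, σ ≈ 0.826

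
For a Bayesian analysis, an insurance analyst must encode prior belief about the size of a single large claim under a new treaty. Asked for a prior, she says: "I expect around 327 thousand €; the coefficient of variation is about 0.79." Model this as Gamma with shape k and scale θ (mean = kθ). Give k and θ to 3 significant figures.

For Gamma(k, scale θ): mean = kθ, variance = kθ², so CV = 1/√k.
CV = 0.79, hence k = 1/CV² = 1.6.
Then θ = mean/k = 327/1.6 = 204.

k ≈ 1.6, θ ≈ 204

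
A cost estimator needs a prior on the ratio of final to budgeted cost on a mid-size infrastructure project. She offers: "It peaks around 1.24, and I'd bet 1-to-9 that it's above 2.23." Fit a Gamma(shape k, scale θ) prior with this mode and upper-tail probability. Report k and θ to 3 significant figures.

k ≈ 6.53, θ ≈ 0.224

Gamma(k,θ) with k>1 has mode (k−1)θ, so θ = 1.24/(k−1).
Need P(X < 2.23) = 0.9 with θ tied to k this way. Start at k = 2, θ = 1.24: P(X<2.23) ≈ 0.537.
Too low — raise k to concentrate. Iterating converges to k ≈ 6.53.
Then θ = 1.24/(6.53−1) ≈ 0.224.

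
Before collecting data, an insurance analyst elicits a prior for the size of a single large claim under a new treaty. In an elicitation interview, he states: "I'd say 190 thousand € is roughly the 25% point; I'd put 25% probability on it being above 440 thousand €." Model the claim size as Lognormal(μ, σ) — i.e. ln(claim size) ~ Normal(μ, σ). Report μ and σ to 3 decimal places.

If T ~ Lognormal(μ,σ) then ln T ~ Normal(μ,σ), so the p-quantile of ln T is μ + z_p·σ.
ln(190) = 5.247 and ln(440) = 6.087; z_{0.25} = -0.6745, z_{0.75} = 0.6745.
σ = (6.087 − 5.247)/(0.6745 − (-0.6745)) = 0.623.
μ = 5.247 − (-0.6745)·0.623 = 5.667.

μ ≈ 5.667, σ ≈ 0.623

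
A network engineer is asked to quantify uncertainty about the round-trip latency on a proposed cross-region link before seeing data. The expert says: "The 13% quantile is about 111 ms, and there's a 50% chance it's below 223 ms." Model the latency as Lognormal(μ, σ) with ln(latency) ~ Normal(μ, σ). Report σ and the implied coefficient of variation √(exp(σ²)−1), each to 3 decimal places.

σ ≈ 0.619, CV ≈ 0.684

If T ~ Lognormal(μ,σ) then ln T ~ Normal(μ,σ), so the p-quantile of ln T is μ + z_p·σ.
ln(111) = 4.71 and ln(223) = 5.407; z_{0.13} = -1.126, z_{0.5} = 0.
σ = (5.407 − 4.71)/(0 − (-1.126)) = 0.619.
μ = 4.71 − (-1.126)·0.619 = 5.407.
CV = √(exp(σ²)−1) = √(exp(0.3836)−1) = 0.684.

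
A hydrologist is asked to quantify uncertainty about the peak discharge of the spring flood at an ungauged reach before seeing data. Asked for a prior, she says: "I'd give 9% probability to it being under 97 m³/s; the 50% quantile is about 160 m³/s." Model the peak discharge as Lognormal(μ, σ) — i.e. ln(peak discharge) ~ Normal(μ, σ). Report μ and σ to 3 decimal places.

If T ~ Lognormal(μ,σ) then ln T ~ Normal(μ,σ), so the p-quantile of ln T is μ + z_p·σ.
ln(97) = 4.575 and ln(160) = 5.075; z_{0.09} = -1.341, z_{0.5} = 0.
σ = (5.075 − 4.575)/(0 − (-1.341)) = 0.373.
μ = 4.575 − (-1.341)·0.373 = 5.075.

μ ≈ 5.075, σ ≈ 0.373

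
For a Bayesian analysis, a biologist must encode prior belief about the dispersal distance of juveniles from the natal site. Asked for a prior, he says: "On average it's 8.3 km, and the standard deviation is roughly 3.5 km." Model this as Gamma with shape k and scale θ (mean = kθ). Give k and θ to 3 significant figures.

k ≈ 5.62, θ ≈ 1.48

For Gamma(k, scale θ): mean = kθ, variance = kθ², so CV = 1/√k.
CV = SD/mean = 3.5/8.3 = 0.4217, hence k = 1/CV² = 5.62.
Then θ = mean/k = 8.3/5.62 = 1.48.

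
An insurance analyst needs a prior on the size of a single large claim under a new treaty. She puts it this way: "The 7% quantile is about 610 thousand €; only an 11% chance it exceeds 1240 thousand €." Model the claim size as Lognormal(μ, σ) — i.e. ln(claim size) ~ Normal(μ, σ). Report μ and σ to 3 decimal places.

μ ≈ 6.801, σ ≈ 0.263

If T ~ Lognormal(μ,σ) then ln T ~ Normal(μ,σ), so the p-quantile of ln T is μ + z_p·σ.
ln(610) = 6.413 and ln(1240) = 7.123; z_{0.07} = -1.476, z_{0.89} = 1.227.
σ = (7.123 − 6.413)/(1.227 − (-1.476)) = 0.263.
μ = 6.413 − (-1.476)·0.263 = 6.801.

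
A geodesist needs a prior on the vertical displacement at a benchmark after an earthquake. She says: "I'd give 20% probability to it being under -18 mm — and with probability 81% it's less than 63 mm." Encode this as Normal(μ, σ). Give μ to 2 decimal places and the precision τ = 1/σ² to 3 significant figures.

μ = 21.65, τ = 0.000451

The p-quantile of Normal(μ,σ) is μ + z_p·σ, with z_{0.2} = -0.8416 and z_{0.81} = 0.8779.
Eliminate σ: μ = (z₂·x₁ − z₁·x₂)/(z₂ − z₁) = (0.8779·-18 − (-0.8416)·63)/1.72 = 21.65.
Then σ = (x₂ − x₁)/(z₂ − z₁) = (63 − -18)/1.72 = 47.11.
Precision τ = 1/σ² = 1/47.11² = 0.000451.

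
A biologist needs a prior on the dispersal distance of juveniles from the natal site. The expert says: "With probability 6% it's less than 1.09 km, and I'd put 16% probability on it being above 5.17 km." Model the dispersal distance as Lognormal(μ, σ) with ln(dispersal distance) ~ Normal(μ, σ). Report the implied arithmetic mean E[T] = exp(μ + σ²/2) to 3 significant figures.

E[T] ≈ 3.39 km

If T ~ Lognormal(μ,σ) then ln T ~ Normal(μ,σ), so the p-quantile of ln T is μ + z_p·σ.
ln(1.09) = 0.08618 and ln(5.17) = 1.643; z_{0.06} = -1.555, z_{0.84} = 0.9945.
σ = (1.643 − 0.08618)/(0.9945 − (-1.555)) = 0.611.
μ = 0.08618 − (-1.555)·0.611 = 1.036.
E[T] = exp(μ + σ²/2) = exp(1.036 + 0.1864) = 3.39 km.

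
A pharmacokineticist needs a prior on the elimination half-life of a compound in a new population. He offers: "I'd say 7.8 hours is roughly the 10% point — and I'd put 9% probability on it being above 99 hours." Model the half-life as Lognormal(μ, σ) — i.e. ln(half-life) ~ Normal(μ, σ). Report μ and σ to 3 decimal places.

μ ≈ 3.296, σ ≈ 0.969

If T ~ Lognormal(μ,σ) then ln T ~ Normal(μ,σ), so the p-quantile of ln T is μ + z_p·σ.
ln(7.8) = 2.054 and ln(99) = 4.595; z_{0.1} = -1.282, z_{0.91} = 1.341.
σ = (4.595 − 2.054)/(1.341 − (-1.282)) = 0.969.
μ = 2.054 − (-1.282)·0.969 = 3.296.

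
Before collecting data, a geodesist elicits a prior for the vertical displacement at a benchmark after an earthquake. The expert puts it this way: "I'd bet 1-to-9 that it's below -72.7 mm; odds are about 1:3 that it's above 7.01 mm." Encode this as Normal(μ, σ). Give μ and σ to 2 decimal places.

μ = -20.48, σ = 40.75

For Normal(μ,σ), the p-quantile is μ + z_p·σ. Here z_{0.1} = -1.282, z_{0.75} = 0.6745.
So -72.7 = μ − 1.282σ and 7.01 = μ + 0.6745σ.
Subtracting: σ = (7.01 − -72.7)/(0.6745 − (-1.282)) = 40.75.
Then μ = -72.7 − (-1.282)·40.75 = -20.48.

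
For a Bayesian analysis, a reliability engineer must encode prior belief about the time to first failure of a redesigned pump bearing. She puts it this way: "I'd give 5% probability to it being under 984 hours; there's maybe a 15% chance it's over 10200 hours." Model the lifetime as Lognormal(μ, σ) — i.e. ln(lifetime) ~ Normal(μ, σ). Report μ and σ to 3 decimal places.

μ ≈ 8.326, σ ≈ 0.872

If T ~ Lognormal(μ,σ) then ln T ~ Normal(μ,σ), so the p-quantile of ln T is μ + z_p·σ.
ln(984) = 6.892 and ln(10200) = 9.23; z_{0.05} = -1.645, z_{0.85} = 1.036.
σ = (9.23 − 6.892)/(1.036 − (-1.645)) = 0.872.
μ = 6.892 − (-1.645)·0.872 = 8.326.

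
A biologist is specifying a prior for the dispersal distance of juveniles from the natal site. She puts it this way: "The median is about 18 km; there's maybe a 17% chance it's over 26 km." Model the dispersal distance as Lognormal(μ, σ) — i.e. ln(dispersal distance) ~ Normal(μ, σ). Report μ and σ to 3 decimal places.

μ ≈ 2.890, σ ≈ 0.385

If T ~ Lognormal(μ,σ) then ln T ~ Normal(μ,σ), so the p-quantile of ln T is μ + z_p·σ.
ln(18) = 2.89 and ln(26) = 3.258; z_{0.5} = 0, z_{0.83} = 0.9542.
σ = (3.258 − 2.89)/(0.9542 − (0)) = 0.385.
μ = 2.89 − (0)·0.385 = 2.890.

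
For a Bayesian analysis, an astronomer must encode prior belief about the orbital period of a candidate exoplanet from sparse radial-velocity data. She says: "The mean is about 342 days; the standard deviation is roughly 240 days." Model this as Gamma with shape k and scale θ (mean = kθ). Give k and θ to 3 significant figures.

For Gamma(k, scale θ): mean = kθ, variance = kθ², so CV = 1/√k.
CV = SD/mean = 240/342 = 0.7018, hence k = 1/CV² = 2.03.
Then θ = mean/k = 342/2.03 = 168.

k ≈ 2.03, θ ≈ 168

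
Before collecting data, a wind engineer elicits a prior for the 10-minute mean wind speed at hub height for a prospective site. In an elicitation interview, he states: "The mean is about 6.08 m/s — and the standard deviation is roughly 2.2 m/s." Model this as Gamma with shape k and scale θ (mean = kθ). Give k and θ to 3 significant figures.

For Gamma(k, scale θ): mean = kθ, variance = kθ², so CV = 1/√k.
CV = SD/mean = 2.2/6.08 = 0.3618, hence k = 1/CV² = 7.64.
Then θ = mean/k = 6.08/7.64 = 0.796.

k ≈ 7.64, θ ≈ 0.796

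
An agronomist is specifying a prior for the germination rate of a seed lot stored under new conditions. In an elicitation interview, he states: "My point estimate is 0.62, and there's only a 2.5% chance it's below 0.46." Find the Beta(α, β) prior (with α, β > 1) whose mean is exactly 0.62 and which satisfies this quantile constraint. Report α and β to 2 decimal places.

α ≈ 22.79, β ≈ 13.97

With mean 0.62 fixed, write α = 0.62s, β = 0.38s where s = α+β.
Need P(θ < 0.46) = 0.025 under Beta(0.62s, 0.38s). Normal approximation: (q−m)/√(m(1−m)/s) ≈ z_{0.025} = -1.96, so s ≈ 0.62·0.38·(-1.96)²/(0.46−0.62)² = 35.4.
At s = 35.4: P(θ<0.46) ≈ 0.027. Adjusting to match 0.025 gives s ≈ 36.75.
So α = 0.62·36.75 ≈ 22.79, β = 0.38·36.75 ≈ 13.97.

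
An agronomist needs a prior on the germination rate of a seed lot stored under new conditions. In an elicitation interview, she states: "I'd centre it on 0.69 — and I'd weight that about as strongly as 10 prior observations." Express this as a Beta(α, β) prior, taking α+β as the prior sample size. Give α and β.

Under the effective-sample-size interpretation, Beta(α, β) has prior mean α/(α+β) and prior sample size α+β.
So α+β = 10 and α/(α+β) = 0.69, giving α = 0.69·10 = 6.9 and β = 10 − 6.9 = 3.1.

α = 6.9, β = 3.1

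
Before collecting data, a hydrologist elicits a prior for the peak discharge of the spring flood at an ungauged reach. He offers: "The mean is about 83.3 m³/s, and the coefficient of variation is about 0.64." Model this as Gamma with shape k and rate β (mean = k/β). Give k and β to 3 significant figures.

For Gamma(k, rate β): mean = k/β, variance = k/β², so CV = 1/√k.
CV = 0.64, hence k = 1/CV² = 2.44.
Then β = k/mean = 2.44/83.3 = 0.0293.

k ≈ 2.44, β ≈ 0.0293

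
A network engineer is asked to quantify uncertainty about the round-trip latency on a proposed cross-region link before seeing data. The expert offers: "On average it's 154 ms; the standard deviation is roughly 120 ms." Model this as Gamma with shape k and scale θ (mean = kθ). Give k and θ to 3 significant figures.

For Gamma(k, scale θ): mean = kθ, variance = kθ², so CV = 1/√k.
CV = SD/mean = 120/154 = 0.7792, hence k = 1/CV² = 1.65.
Then θ = mean/k = 154/1.65 = 93.5.

k ≈ 1.65, θ ≈ 93.5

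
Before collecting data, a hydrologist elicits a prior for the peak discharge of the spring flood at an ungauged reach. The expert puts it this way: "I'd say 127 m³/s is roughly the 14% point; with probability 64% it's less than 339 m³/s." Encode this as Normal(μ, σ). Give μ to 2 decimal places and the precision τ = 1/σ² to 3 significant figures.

The p-quantile of Normal(μ,σ) is μ + z_p·σ, with z_{0.14} = -1.08 and z_{0.64} = 0.3585.
Eliminate σ: μ = (z₂·x₁ − z₁·x₂)/(z₂ − z₁) = (0.3585·127 − (-1.08)·339)/1.439 = 286.18.
Then σ = (x₂ − x₁)/(z₂ − z₁) = (339 − 127)/1.439 = 147.35.
Precision τ = 1/σ² = 1/147.3² = 4.61e-05.

μ = 286.18, τ = 4.61e-05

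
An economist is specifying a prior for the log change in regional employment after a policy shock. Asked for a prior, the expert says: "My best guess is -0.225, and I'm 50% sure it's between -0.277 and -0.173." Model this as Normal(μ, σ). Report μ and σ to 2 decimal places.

μ = -0.23, σ = 0.08

A symmetric 50% interval runs μ ± z·σ with z = 0.6745.
Half-width = 0.052, so σ = 0.052/0.6745 = 0.08.
μ is the stated best guess, -0.23.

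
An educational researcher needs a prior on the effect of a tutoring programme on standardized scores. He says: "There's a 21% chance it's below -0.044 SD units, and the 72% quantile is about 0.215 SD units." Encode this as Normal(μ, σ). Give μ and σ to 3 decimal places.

μ = 0.106, σ = 0.186

The p-quantile of Normal(μ,σ) is μ + z_p·σ, with z_{0.21} = -0.8064 and z_{0.72} = 0.5828.
Eliminate σ: μ = (z₂·x₁ − z₁·x₂)/(z₂ − z₁) = (0.5828·-0.044 − (-0.8064)·0.215)/1.389 = 0.106.
Then σ = (x₂ − x₁)/(z₂ − z₁) = (0.215 − -0.044)/1.389 = 0.186.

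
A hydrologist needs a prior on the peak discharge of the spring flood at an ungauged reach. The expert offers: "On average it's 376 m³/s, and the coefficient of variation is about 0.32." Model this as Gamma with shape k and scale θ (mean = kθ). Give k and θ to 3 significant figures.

For Gamma(k, scale θ): mean = kθ, variance = kθ², so CV = 1/√k.
CV = 0.32, hence k = 1/CV² = 9.77.
Then θ = mean/k = 376/9.77 = 38.5.

k ≈ 9.77, θ ≈ 38.5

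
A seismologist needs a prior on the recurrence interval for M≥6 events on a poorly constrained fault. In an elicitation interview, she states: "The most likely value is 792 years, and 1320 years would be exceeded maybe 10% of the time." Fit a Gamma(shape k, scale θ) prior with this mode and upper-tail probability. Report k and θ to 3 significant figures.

Gamma(k,θ) with k>1 has mode (k−1)θ, so θ = 792/(k−1).
Need P(X < 1320) = 0.9 with θ tied to k this way. Start at k = 2, θ = 792: P(X<1320) ≈ 0.496.
Too low — raise k to concentrate. Iterating converges to k ≈ 8.24.
Then θ = 792/(8.24−1) ≈ 109.

k ≈ 8.24, θ ≈ 109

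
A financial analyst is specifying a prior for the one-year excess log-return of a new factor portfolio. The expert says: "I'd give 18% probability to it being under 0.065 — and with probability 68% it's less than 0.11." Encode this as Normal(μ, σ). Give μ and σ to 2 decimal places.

The p-quantile of Normal(μ,σ) is μ + z_p·σ, with z_{0.18} = -0.9154 and z_{0.68} = 0.4677.
Eliminate σ: μ = (z₂·x₁ − z₁·x₂)/(z₂ − z₁) = (0.4677·0.065 − (-0.9154)·0.11)/1.383 = 0.09.
Then σ = (x₂ − x₁)/(z₂ − z₁) = (0.11 − 0.065)/1.383 = 0.03.

μ = 0.09, σ = 0.03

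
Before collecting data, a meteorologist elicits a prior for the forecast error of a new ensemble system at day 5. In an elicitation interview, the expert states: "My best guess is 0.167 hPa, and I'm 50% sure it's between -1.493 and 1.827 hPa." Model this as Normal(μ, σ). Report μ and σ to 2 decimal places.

A symmetric 50% interval runs μ ± z·σ with z = 0.6745.
Half-width = 1.66, so σ = 1.66/0.6745 = 2.46.
μ is the stated best guess, 0.17.

μ = 0.17, σ = 2.46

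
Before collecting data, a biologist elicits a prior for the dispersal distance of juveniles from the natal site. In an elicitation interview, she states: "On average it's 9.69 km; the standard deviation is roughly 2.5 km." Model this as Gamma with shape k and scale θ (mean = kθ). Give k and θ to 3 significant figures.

For Gamma(k, scale θ): mean = kθ, variance = kθ², so CV = 1/√k.
CV = SD/mean = 2.5/9.69 = 0.258, hence k = 1/CV² = 15.
Then θ = mean/k = 9.69/15 = 0.645.

k ≈ 15, θ ≈ 0.645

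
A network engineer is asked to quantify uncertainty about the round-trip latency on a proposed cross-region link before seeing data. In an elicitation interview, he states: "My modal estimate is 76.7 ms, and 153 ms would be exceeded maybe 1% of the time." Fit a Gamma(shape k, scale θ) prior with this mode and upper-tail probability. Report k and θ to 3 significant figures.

k ≈ 11.3, θ ≈ 7.44

Gamma(k,θ) with k>1 has mode (k−1)θ, so θ = 76.7/(k−1).
Need P(X < 153) = 0.99 with θ tied to k this way. Start at k = 2, θ = 76.7: P(X<153) ≈ 0.593.
Too low — raise k to concentrate. Iterating converges to k ≈ 11.3.
Then θ = 76.7/(11.3−1) ≈ 7.44.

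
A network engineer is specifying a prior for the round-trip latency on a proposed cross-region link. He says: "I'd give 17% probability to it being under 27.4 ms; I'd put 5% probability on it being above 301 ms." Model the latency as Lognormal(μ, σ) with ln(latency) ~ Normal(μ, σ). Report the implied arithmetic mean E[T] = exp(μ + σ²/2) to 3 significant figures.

If T ~ Lognormal(μ,σ) then ln T ~ Normal(μ,σ), so the p-quantile of ln T is μ + z_p·σ.
ln(27.4) = 3.311 and ln(301) = 5.707; z_{0.17} = -0.9542, z_{0.95} = 1.645.
σ = (5.707 − 3.311)/(1.645 − (-0.9542)) = 0.922.
μ = 3.311 − (-0.9542)·0.922 = 4.190.
E[T] = exp(μ + σ²/2) = exp(4.190 + 0.4251) = 101 ms.

E[T] ≈ 101 ms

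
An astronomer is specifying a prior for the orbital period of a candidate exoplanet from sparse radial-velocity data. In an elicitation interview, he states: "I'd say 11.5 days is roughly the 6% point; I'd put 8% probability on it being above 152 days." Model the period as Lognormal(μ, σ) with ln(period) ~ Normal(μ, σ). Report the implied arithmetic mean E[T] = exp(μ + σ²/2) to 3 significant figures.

If T ~ Lognormal(μ,σ) then ln T ~ Normal(μ,σ), so the p-quantile of ln T is μ + z_p·σ.
ln(11.5) = 2.442 and ln(152) = 5.024; z_{0.06} = -1.555, z_{0.92} = 1.405.
σ = (5.024 − 2.442)/(1.405 − (-1.555)) = 0.872.
μ = 2.442 − (-1.555)·0.872 = 3.798.
E[T] = exp(μ + σ²/2) = exp(3.798 + 0.3804) = 65.3 days.

E[T] ≈ 65.3 days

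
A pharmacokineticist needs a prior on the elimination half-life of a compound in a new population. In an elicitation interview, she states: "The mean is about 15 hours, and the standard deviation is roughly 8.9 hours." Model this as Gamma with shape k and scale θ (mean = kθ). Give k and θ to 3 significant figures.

k ≈ 2.84, θ ≈ 5.28

For Gamma(k, scale θ): mean = kθ, variance = kθ², so CV = 1/√k.
CV = SD/mean = 8.9/15 = 0.5933, hence k = 1/CV² = 2.84.
Then θ = mean/k = 15/2.84 = 5.28.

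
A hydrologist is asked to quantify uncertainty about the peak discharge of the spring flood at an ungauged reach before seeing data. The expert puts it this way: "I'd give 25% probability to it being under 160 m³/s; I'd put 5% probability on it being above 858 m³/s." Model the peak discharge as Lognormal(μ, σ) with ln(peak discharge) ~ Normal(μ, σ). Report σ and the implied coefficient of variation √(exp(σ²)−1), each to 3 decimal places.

σ ≈ 0.724, CV ≈ 0.830

If T ~ Lognormal(μ,σ) then ln T ~ Normal(μ,σ), so the p-quantile of ln T is μ + z_p·σ.
ln(160) = 5.075 and ln(858) = 6.755; z_{0.25} = -0.6745, z_{0.95} = 1.645.
σ = (6.755 − 5.075)/(1.645 − (-0.6745)) = 0.724.
μ = 5.075 − (-0.6745)·0.724 = 5.564.
CV = √(exp(σ²)−1) = √(exp(0.5243)−1) = 0.830.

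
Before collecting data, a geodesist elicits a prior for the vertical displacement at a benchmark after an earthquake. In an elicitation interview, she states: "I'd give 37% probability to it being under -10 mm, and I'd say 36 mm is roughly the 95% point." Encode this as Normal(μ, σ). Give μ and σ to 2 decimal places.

For Normal(μ,σ), the p-quantile is μ + z_p·σ. Here z_{0.37} = -0.3319, z_{0.95} = 1.645.
So -10 = μ − 0.3319σ and 36 = μ + 1.645σ.
Subtracting: σ = (36 − -10)/(1.645 − (-0.3319)) = 23.27.
Then μ = -10 − (-0.3319)·23.27 = -2.28.

μ = -2.28, σ = 23.27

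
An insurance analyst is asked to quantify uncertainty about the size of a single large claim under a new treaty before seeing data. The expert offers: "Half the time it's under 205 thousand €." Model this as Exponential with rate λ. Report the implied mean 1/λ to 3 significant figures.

Exponential median = ln 2 / λ, so λ = ln 2 / 205.0 = 0.00338.
Mean = 1/λ = 296 thousand €.

mean ≈ 296 thousand €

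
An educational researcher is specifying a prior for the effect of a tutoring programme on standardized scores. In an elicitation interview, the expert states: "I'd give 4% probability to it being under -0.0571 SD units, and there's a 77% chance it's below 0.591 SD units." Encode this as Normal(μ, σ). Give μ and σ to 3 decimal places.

μ = 0.399, σ = 0.260

For Normal(μ,σ), the p-quantile is μ + z_p·σ. Here z_{0.04} = -1.751, z_{0.77} = 0.7388.
So -0.0571 = μ − 1.751σ and 0.591 = μ + 0.7388σ.
Subtracting: σ = (0.591 − -0.0571)/(0.7388 − (-1.751)) = 0.260.
Then μ = -0.0571 − (-1.751)·0.260 = 0.399.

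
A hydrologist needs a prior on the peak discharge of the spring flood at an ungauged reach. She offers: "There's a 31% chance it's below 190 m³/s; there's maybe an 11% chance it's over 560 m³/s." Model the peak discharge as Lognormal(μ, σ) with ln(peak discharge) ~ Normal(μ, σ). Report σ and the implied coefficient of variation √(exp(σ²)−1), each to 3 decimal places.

σ ≈ 0.628, CV ≈ 0.695

If T ~ Lognormal(μ,σ) then ln T ~ Normal(μ,σ), so the p-quantile of ln T is μ + z_p·σ.
ln(190) = 5.247 and ln(560) = 6.328; z_{0.31} = -0.4959, z_{0.89} = 1.227.
σ = (6.328 − 5.247)/(1.227 − (-0.4959)) = 0.628.
μ = 5.247 − (-0.4959)·0.628 = 5.558.
CV = √(exp(σ²)−1) = √(exp(0.3938)−1) = 0.695.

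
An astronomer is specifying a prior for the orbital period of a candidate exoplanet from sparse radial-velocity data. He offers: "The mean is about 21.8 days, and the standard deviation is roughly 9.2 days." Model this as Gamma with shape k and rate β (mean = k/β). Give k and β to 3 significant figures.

For Gamma(k, rate β): mean = k/β, variance = k/β², so CV = 1/√k.
CV = SD/mean = 9.2/21.8 = 0.422, hence k = 1/CV² = 5.61.
Then β = k/mean = 5.61/21.8 = 0.258.

k ≈ 5.61, β ≈ 0.258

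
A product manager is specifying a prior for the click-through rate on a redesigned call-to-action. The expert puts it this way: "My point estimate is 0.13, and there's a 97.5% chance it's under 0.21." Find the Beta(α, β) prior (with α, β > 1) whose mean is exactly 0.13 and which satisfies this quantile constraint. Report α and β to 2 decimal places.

With mean 0.13 fixed, write α = 0.13s, β = 0.87s where s = α+β.
Need P(θ < 0.21) = 0.975 under Beta(0.13s, 0.87s). Normal approximation: (q−m)/√(m(1−m)/s) ≈ z_{0.975} = 1.96, so s ≈ 0.13·0.87·(1.96)²/(0.21−0.13)² = 67.9.
At s = 67.9: P(θ<0.21) ≈ 0.963. Adjusting to match 0.975 gives s ≈ 82.59.
So α = 0.13·82.59 ≈ 10.74, β = 0.87·82.59 ≈ 71.86.

α ≈ 10.74, β ≈ 71.86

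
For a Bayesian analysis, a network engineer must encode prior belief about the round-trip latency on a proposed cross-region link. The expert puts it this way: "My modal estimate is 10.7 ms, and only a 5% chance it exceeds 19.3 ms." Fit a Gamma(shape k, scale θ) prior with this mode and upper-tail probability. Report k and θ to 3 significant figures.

k ≈ 9.01, θ ≈ 1.34

Gamma(k,θ) with k>1 has mode (k−1)θ, so θ = 10.7/(k−1).
Need P(X < 19.3) = 0.95 with θ tied to k this way. Start at k = 2, θ = 10.7: P(X<19.3) ≈ 0.538.
Too low — raise k to concentrate. Iterating converges to k ≈ 9.01.
Then θ = 10.7/(9.01−1) ≈ 1.34.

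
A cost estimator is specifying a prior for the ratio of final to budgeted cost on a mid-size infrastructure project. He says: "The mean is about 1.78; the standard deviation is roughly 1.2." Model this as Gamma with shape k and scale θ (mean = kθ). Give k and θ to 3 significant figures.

k ≈ 2.2, θ ≈ 0.809

For Gamma(k, scale θ): mean = kθ, variance = kθ², so CV = 1/√k.
CV = SD/mean = 1.2/1.78 = 0.6742, hence k = 1/CV² = 2.2.
Then θ = mean/k = 1.78/2.2 = 0.809.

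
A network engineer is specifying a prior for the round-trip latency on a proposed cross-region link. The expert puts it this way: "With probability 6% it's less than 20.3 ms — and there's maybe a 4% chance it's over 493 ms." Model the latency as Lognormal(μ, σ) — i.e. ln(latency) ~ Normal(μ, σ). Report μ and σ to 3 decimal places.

μ ≈ 4.511, σ ≈ 0.965

If T ~ Lognormal(μ,σ) then ln T ~ Normal(μ,σ), so the p-quantile of ln T is μ + z_p·σ.
ln(20.3) = 3.011 and ln(493) = 6.201; z_{0.06} = -1.555, z_{0.96} = 1.751.
σ = (6.201 − 3.011)/(1.751 − (-1.555)) = 0.965.
μ = 3.011 − (-1.555)·0.965 = 4.511.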